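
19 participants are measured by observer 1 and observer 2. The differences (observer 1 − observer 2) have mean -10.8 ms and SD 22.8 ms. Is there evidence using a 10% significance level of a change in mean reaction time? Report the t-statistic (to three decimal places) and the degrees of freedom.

t = -2.065, df = 18

H0: μ_d = 0; H1: μ_d ≠ 0 (paired t-test on the differences, two-sided).
t = d̄/(s_d/√n) = -10.8/(22.8/√19) = -2.065
df = n − 1 = 18
Two-sided p-value ≈ 0.054
Since p ≈ 0.054 < α = 0.1, reject H0; the evidence is statistically significant.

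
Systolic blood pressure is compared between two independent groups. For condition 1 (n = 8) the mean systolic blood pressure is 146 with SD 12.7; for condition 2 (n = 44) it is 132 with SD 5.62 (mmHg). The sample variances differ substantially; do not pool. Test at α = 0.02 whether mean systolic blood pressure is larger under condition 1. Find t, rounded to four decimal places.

Let group 1 = condition 1, group 2 = condition 2. H0: μ_1 = μ_2; H1: μ_1 > μ_2 (Welch's two-sample t-test, right-tailed).
t = (x̄_1 − x̄_2)/√(s_1²/n_1 + s_2²/n_2) = (146 − 132)/√(12.7²/8 + 5.62²/44) = 3.0639
Welch–Satterthwaite df ≈ 7.51
p-value = P(T ≥ 3.0639) ≈ 0.008
Since p ≈ 0.008 < α = 0.02, reject H0; the data support H1.

3.0639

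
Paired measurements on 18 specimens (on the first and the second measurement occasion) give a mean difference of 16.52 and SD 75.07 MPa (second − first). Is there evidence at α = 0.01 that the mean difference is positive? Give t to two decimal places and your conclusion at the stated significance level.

H0: μ_d = 0; H1: μ_d > 0 (paired t-test on the differences, right-tailed).
t = d̄/(s_d/√n) = 16.52/(75.07/√18) = 0.93
df = n − 1 = 17
p-value = P(T ≥ 0.93) ≈ 0.1818
Since p ≈ 0.1818 > α = 0.01, fail to reject H0; the data do not provide sufficient evidence against H0.

t = 0.93; fail to reject H0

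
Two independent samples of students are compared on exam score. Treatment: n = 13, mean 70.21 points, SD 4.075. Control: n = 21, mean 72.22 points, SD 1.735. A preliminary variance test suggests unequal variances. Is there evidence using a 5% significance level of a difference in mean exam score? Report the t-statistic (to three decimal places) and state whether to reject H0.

Let group 1 = treatment, group 2 = control. H0: μ_1 = μ_2; H1: μ_1 ≠ μ_2 (Welch's two-sample t-test, two-sided).
t = (x̄_1 − x̄_2)/√(s_1²/n_1 + s_2²/n_2) = (70.21 − 72.22)/√(4.075²/13 + 1.735²/21) = -1.686
Welch–Satterthwaite df ≈ 14.73
Two-sided p-value ≈ 0.113
Since p ≈ 0.113 > α = 0.05, fail to reject H0; the evidence is not statistically significant.

t = -1.686; fail to reject H0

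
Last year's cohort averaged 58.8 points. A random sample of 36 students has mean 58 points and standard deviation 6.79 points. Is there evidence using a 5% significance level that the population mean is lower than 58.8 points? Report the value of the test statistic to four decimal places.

-0.7069

H0: μ = 58.8; H1: μ < 58.8 (one-sample t-test, left-tailed).
t = (x̄ − μ₀)/(s/√n) = (58 − 58.8)/(6.79/√36) = -0.7069
df = n − 1 = 35
p-value = P(T ≤ -0.7069) ≈ 0.2421
Since p ≈ 0.2421 > α = 0.05, fail to reject H0; the data do not provide sufficient evidence against H0.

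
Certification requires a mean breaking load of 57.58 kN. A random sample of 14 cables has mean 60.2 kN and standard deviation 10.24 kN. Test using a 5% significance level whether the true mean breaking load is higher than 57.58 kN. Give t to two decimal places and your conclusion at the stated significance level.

H0: μ = 57.58; H1: μ > 57.58 (one-sample t-test, right-tailed).
t = (x̄ − μ₀)/(s/√n) = (60.2 − 57.58)/(10.24/√14) = 0.96
df = n − 1 = 13
p-value = P(T ≥ 0.96) ≈ 0.178
Since p ≈ 0.178 > α = 0.05, fail to reject H0; the data do not provide sufficient evidence against H0.

t = 0.96; fail to reject H0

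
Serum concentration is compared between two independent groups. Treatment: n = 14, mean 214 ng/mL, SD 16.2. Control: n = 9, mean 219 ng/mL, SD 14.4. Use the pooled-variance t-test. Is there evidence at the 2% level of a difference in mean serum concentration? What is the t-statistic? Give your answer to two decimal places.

Let group 1 = treatment, group 2 = control. H0: μ_1 = μ_2; H1: μ_1 ≠ μ_2 (two-sample pooled-variance t-test, two-sided).
s_p² = [(14−1)·16.2² + (9−1)·14.4²]/(14+9−2) = 241.457
t = (214 − 219)/√[241.457·(1/14 + 1/9)] = -0.75
df = n₁ + n₂ − 2 = 21
Two-sided p-value ≈ 0.460
Since p ≈ 0.460 > α = 0.02, fail to reject H0; the data do not provide sufficient evidence against H0.

-0.75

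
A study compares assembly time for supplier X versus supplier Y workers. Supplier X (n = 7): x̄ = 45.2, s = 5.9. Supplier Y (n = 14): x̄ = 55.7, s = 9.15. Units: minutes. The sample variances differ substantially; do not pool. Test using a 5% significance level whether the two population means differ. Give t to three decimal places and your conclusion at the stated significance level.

Let group 1 = supplier X, group 2 = supplier Y. H0: μ_1 = μ_2; H1: μ_1 ≠ μ_2 (Welch's two-sample t-test, two-sided).
t = (x̄_1 − x̄_2)/√(s_1²/n_1 + s_2²/n_2) = (45.2 − 55.7)/√(5.9²/7 + 9.15²/14) = -3.173
Welch–Satterthwaite df ≈ 17.46
Two-sided p-value ≈ 0.005
Since p ≈ 0.005 < α = 0.05, reject H0; the evidence is statistically significant.

t = -3.173; reject H0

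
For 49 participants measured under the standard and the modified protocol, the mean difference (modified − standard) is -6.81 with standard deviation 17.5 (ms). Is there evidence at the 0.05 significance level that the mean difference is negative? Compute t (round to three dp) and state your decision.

t = -2.724; reject H0

H0: μ_d = 0; H1: μ_d < 0 (paired t-test on the differences, left-tailed).
t = d̄/(s_d/√n) = -6.81/(17.5/√49) = -2.724
df = n − 1 = 48
p-value = P(T ≤ -2.724) ≈ 0.0045
Since p ≈ 0.0045 < α = 0.05, reject H0; the evidence is statistically significant.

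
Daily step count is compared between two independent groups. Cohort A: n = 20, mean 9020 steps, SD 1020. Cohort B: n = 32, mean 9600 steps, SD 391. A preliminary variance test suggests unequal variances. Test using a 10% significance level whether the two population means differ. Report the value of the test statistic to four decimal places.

-2.4337

Let group 1 = cohort A, group 2 = cohort B. H0: μ_1 = μ_2; H1: μ_1 ≠ μ_2 (Welch's two-sample t-test, two-sided).
t = (x̄_1 − x̄_2)/√(s_1²/n_1 + s_2²/n_2) = (9020 − 9600)/√(1020²/20 + 391²/32) = -2.4337
Welch–Satterthwaite df ≈ 22.53
Two-sided p-value ≈ 0.0233
Since p ≈ 0.0233 < α = 0.1, reject H0; the data support H1.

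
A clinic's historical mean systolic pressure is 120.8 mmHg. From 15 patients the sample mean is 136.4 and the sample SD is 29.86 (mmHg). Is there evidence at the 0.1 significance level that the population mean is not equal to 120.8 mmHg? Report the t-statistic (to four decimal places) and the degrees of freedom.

H0: μ = 120.8; H1: μ ≠ 120.8 (one-sample t-test, two-sided).
t = (x̄ − μ₀)/(s/√n) = (136.4 − 120.8)/(29.86/√15) = 2.0234
df = n − 1 = 14
Two-sided p-value ≈ 0.063
Since p ≈ 0.063 < α = 0.1, reject H0; the data support H1.

t = 2.0234, df = 14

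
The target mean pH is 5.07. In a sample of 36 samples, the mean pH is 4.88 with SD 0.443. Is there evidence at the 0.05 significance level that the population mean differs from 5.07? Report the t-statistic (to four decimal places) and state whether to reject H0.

H0: μ = 5.07; H1: μ ≠ 5.07 (one-sample t-test, two-sided).
t = (x̄ − μ₀)/(s/√n) = (4.88 − 5.07)/(0.443/√36) = -2.5734
df = n − 1 = 35
Two-sided p-value ≈ 0.014
Since p ≈ 0.014 < α = 0.05, reject H0; the data support H1.

t = -2.5734; reject H0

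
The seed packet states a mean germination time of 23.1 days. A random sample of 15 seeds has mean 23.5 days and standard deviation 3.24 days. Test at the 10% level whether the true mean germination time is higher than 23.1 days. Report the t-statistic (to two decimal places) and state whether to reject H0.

H0: μ = 23.1; H1: μ > 23.1 (one-sample t-test, right-tailed).
t = (x̄ − μ₀)/(s/√n) = (23.5 − 23.1)/(3.24/√15) = 0.48
df = n − 1 = 14
p-value = P(T ≥ 0.48) ≈ 0.3200
Since p ≈ 0.3200 > α = 0.1, fail to reject H0; the evidence is not statistically significant.

t = 0.48; fail to reject H0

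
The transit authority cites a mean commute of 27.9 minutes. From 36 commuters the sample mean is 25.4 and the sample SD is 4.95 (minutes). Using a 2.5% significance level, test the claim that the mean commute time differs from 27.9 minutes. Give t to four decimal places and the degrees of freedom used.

t = -3.0303, df = 35

H0: μ = 27.9; H1: μ ≠ 27.9 (one-sample t-test, two-sided).
t = (x̄ − μ₀)/(s/√n) = (25.4 − 27.9)/(4.95/√36) = -3.0303
df = n − 1 = 35
Two-sided p-value ≈ 0.005
Since p ≈ 0.005 < α = 0.025, reject H0; the data support H1.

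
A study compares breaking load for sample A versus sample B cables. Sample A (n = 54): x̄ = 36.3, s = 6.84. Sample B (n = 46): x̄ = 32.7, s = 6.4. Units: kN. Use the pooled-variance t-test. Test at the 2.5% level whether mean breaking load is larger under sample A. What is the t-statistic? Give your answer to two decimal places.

Let group 1 = sample A, group 2 = sample B. H0: μ_1 = μ_2; H1: μ_1 > μ_2 (two-sample pooled-variance t-test, right-tailed).
s_p² = [(54−1)·6.84² + (46−1)·6.4²]/(54+46−2) = 44.1106
t = (36.3 − 32.7)/√[44.1106·(1/54 + 1/46)] = 2.70
df = n₁ + n₂ − 2 = 98
p-value = P(T ≥ 2.70) ≈ 0.0041
Since p ≈ 0.0041 < α = 0.025, reject H0; the evidence is statistically significant.

2.70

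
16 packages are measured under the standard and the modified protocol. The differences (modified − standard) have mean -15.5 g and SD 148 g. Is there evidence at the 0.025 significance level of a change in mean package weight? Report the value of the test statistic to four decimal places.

H0: μ_d = 0; H1: μ_d ≠ 0 (paired t-test on the differences, two-sided).
t = d̄/(s_d/√n) = -15.5/(148/√16) = -0.4189
df = n − 1 = 15
Two-sided p-value ≈ 0.6812
Since p ≈ 0.6812 > α = 0.025, fail to reject H0; the evidence is not statistically significant.

-0.4189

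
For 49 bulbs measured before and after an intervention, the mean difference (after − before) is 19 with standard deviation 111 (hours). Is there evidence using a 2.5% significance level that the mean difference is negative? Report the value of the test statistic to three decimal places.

H0: μ_d = 0; H1: μ_d < 0 (paired t-test on the differences, left-tailed).
t = d̄/(s_d/√n) = 19/(111/√49) = 1.198
df = n − 1 = 48
p-value = P(T ≤ 1.198) ≈ 0.8816
Since p ≈ 0.8816 > α = 0.025, fail to reject H0; the evidence is not statistically significant.

1.198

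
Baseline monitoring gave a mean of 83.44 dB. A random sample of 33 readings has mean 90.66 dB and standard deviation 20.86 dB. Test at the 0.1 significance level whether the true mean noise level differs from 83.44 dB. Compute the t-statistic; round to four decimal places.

1.9883

H0: μ = 83.44; H1: μ ≠ 83.44 (one-sample t-test, two-sided).
t = (x̄ − μ₀)/(s/√n) = (90.66 − 83.44)/(20.86/√33) = 1.9883
df = n − 1 = 32
Two-sided p-value ≈ 0.0554
Since p ≈ 0.0554 < α = 0.1, reject H0; the data support H1.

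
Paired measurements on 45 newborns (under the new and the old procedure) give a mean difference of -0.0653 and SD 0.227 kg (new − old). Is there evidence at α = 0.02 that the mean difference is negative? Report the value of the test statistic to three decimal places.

-1.930

H0: μ_d = 0; H1: μ_d < 0 (paired t-test on the differences, left-tailed).
t = d̄/(s_d/√n) = -0.0653/(0.227/√45) = -1.930
df = n − 1 = 44
p-value = P(T ≤ -1.930) ≈ 0.030
Since p ≈ 0.030 > α = 0.02, fail to reject H0; the evidence is not statistically significant.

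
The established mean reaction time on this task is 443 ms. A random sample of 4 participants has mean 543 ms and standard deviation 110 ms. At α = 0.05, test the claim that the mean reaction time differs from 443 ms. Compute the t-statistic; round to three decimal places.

H0: μ = 443; H1: μ ≠ 443 (one-sample t-test, two-sided).
t = (x̄ − μ₀)/(s/√n) = (543 − 443)/(110/√4) = 1.818
df = n − 1 = 3
Two-sided p-value ≈ 0.1666
Since p ≈ 0.1666 > α = 0.05, fail to reject H0; the data do not provide sufficient evidence against H0.

1.818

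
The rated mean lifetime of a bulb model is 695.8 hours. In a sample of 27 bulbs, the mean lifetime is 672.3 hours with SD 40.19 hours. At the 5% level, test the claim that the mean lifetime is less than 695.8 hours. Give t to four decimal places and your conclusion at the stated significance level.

t = -3.0383; reject H0

H0: μ = 695.8; H1: μ < 695.8 (one-sample t-test, left-tailed).
t = (x̄ − μ₀)/(s/√n) = (672.3 − 695.8)/(40.19/√27) = -3.0383
df = n − 1 = 26
p-value = P(T ≤ -3.0383) ≈ 0.003
Since p ≈ 0.003 < α = 0.05, reject H0; the evidence is statistically significant.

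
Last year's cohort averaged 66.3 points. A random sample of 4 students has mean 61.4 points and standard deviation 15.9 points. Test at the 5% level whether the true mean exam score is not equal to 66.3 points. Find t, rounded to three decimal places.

H0: μ = 66.3; H1: μ ≠ 66.3 (one-sample t-test, two-sided).
t = (x̄ − μ₀)/(s/√n) = (61.4 − 66.3)/(15.9/√4) = -0.616
df = n − 1 = 3
Two-sided p-value ≈ 0.581
Since p ≈ 0.581 > α = 0.05, fail to reject H0; the evidence is not statistically significant.

-0.616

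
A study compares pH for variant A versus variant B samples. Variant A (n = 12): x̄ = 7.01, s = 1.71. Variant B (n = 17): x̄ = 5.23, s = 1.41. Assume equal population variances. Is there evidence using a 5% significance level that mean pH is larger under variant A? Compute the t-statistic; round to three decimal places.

Let group 1 = variant A, group 2 = variant B. H0: μ_1 = μ_2; H1: μ_1 > μ_2 (two-sample pooled-variance t-test, right-tailed).
s_p² = [(12−1)·1.71² + (17−1)·1.41²]/(12+17−2) = 2.36943
t = (7.01 − 5.23)/√[2.36943·(1/12 + 1/17)] = 3.067
df = n₁ + n₂ − 2 = 27
p-value = P(T ≥ 3.067) ≈ 0.0024
Since p ≈ 0.0024 < α = 0.05, reject H0; the data support H1.

3.067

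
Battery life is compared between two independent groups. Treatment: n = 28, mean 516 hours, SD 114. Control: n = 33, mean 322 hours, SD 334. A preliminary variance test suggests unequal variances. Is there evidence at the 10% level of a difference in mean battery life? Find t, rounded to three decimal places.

Let group 1 = treatment, group 2 = control. H0: μ_1 = μ_2; H1: μ_1 ≠ μ_2 (Welch's two-sample t-test, two-sided).
t = (x̄_1 − x̄_2)/√(s_1²/n_1 + s_2²/n_2) = (516 − 322)/√(114²/28 + 334²/33) = 3.129
Welch–Satterthwaite df ≈ 40.49
Two-sided p-value ≈ 0.0032
Since p ≈ 0.0032 < α = 0.1, reject H0; the evidence is statistically significant.

3.129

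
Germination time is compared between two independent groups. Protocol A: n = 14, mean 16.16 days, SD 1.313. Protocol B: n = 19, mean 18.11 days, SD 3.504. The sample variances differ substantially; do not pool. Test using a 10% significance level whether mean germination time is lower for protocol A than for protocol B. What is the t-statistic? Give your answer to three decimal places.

-2.223

Let group 1 = protocol A, group 2 = protocol B. H0: μ_1 = μ_2; H1: μ_1 < μ_2 (Welch's two-sample t-test, left-tailed).
t = (x̄_1 − x̄_2)/√(s_1²/n_1 + s_2²/n_2) = (16.16 − 18.11)/√(1.313²/14 + 3.504²/19) = -2.223
Welch–Satterthwaite df ≈ 24.29
p-value = P(T ≤ -2.223) ≈ 0.018
Since p ≈ 0.018 < α = 0.1, reject H0; the data support H1.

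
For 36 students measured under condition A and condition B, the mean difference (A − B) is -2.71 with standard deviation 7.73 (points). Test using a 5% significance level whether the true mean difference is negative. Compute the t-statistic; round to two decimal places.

-2.10

H0: μ_d = 0; H1: μ_d < 0 (paired t-test on the differences, left-tailed).
t = d̄/(s_d/√n) = -2.71/(7.73/√36) = -2.10
df = n − 1 = 35
p-value = P(T ≤ -2.10) ≈ 0.0213
Since p ≈ 0.0213 < α = 0.05, reject H0; the data support H1.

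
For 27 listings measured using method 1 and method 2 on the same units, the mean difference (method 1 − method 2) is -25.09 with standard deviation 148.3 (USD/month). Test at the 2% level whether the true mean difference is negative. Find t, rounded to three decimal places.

H0: μ_d = 0; H1: μ_d < 0 (paired t-test on the differences, left-tailed).
t = d̄/(s_d/√n) = -25.09/(148.3/√27) = -0.879
df = n − 1 = 26
p-value = P(T ≤ -0.879) ≈ 0.1937
Since p ≈ 0.1937 > α = 0.02, fail to reject H0; the data do not provide sufficient evidence against H0.

-0.879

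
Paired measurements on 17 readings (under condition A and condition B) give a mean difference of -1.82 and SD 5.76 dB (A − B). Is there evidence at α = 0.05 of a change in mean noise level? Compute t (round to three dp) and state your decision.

H0: μ_d = 0; H1: μ_d ≠ 0 (paired t-test on the differences, two-sided).
t = d̄/(s_d/√n) = -1.82/(5.76/√17) = -1.303
df = n − 1 = 16
Two-sided p-value ≈ 0.211
Since p ≈ 0.211 > α = 0.05, fail to reject H0; the data do not provide sufficient evidence against H0.

t = -1.303; fail to reject H0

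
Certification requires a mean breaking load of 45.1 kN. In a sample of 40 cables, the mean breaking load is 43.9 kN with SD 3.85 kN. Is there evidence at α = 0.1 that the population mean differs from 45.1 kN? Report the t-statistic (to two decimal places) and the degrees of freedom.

t = -1.97, df = 39

H0: μ = 45.1; H1: μ ≠ 45.1 (one-sample t-test, two-sided).
t = (x̄ − μ₀)/(s/√n) = (43.9 − 45.1)/(3.85/√40) = -1.97
df = n − 1 = 39
Two-sided p-value ≈ 0.056
Since p ≈ 0.056 < α = 0.1, reject H0; the evidence is statistically significant.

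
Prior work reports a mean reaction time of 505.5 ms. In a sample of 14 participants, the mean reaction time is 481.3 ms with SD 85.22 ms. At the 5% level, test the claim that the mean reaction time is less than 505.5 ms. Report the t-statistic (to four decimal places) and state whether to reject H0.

H0: μ = 505.5; H1: μ < 505.5 (one-sample t-test, left-tailed).
t = (x̄ − μ₀)/(s/√n) = (481.3 − 505.5)/(85.22/√14) = -1.0625
df = n − 1 = 13
p-value = P(T ≤ -1.0625) ≈ 0.1537
Since p ≈ 0.1537 > α = 0.05, fail to reject H0; the data do not provide sufficient evidence against H0.

t = -1.0625; fail to reject H0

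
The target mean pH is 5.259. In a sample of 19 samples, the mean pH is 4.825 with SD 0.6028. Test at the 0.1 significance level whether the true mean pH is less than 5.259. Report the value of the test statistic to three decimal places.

-3.138

H0: μ = 5.259; H1: μ < 5.259 (one-sample t-test, left-tailed).
t = (x̄ − μ₀)/(s/√n) = (4.825 − 5.259)/(0.6028/√19) = -3.138
df = n − 1 = 18
p-value = P(T ≤ -3.138) ≈ 0.003
Since p ≈ 0.003 < α = 0.1, reject H0; the evidence is statistically significant.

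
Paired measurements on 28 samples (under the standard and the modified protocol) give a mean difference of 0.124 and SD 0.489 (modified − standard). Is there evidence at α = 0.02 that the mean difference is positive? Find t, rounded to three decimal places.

1.342

H0: μ_d = 0; H1: μ_d > 0 (paired t-test on the differences, right-tailed).
t = d̄/(s_d/√n) = 0.124/(0.489/√28) = 1.342
df = n − 1 = 27
p-value = P(T ≥ 1.342) ≈ 0.0954
Since p ≈ 0.0954 > α = 0.02, fail to reject H0; the evidence is not statistically significant.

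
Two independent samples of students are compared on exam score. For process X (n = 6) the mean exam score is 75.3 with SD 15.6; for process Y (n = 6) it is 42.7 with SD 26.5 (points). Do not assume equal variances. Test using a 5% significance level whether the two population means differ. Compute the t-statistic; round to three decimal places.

2.597

Let group 1 = process X, group 2 = process Y. H0: μ_1 = μ_2; H1: μ_1 ≠ μ_2 (Welch's two-sample t-test, two-sided).
t = (x̄_1 − x̄_2)/√(s_1²/n_1 + s_2²/n_2) = (75.3 − 42.7)/√(15.6²/6 + 26.5²/6) = 2.597
Welch–Satterthwaite df ≈ 8.09
Two-sided p-value ≈ 0.0315
Since p ≈ 0.0315 < α = 0.05, reject H0; the data support H1.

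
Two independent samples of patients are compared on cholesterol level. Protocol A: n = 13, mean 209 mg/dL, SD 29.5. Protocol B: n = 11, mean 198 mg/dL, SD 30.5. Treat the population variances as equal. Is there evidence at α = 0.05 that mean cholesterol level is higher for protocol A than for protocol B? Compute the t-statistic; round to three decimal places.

Let group 1 = protocol A, group 2 = protocol B. H0: μ_1 = μ_2; H1: μ_1 > μ_2 (two-sample pooled-variance t-test, right-tailed).
s_p² = [(13−1)·29.5² + (11−1)·30.5²]/(13+11−2) = 897.523
t = (209 − 198)/√[897.523·(1/13 + 1/11)] = 0.896
df = n₁ + n₂ − 2 = 22
p-value = P(T ≥ 0.896) ≈ 0.190
Since p ≈ 0.190 > α = 0.05, fail to reject H0; the data do not provide sufficient evidence against H0.

0.896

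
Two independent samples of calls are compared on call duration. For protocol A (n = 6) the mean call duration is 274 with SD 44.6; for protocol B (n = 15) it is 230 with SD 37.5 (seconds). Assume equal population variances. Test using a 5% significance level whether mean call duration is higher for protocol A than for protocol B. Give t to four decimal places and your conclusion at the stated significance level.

Let group 1 = protocol A, group 2 = protocol B. H0: μ_1 = μ_2; H1: μ_1 > μ_2 (two-sample pooled-variance t-test, right-tailed).
s_p² = [(6−1)·44.6² + (15−1)·37.5²]/(6+15−2) = 1559.65
t = (274 − 230)/√[1559.65·(1/6 + 1/15)] = 2.3065
df = n₁ + n₂ − 2 = 19
p-value = P(T ≥ 2.3065) ≈ 0.0163
Since p ≈ 0.0163 < α = 0.05, reject H0; the data support H1.

t = 2.3065; reject H0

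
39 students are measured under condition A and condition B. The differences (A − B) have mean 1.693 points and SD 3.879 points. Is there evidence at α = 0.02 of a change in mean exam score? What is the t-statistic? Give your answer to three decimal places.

H0: μ_d = 0; H1: μ_d ≠ 0 (paired t-test on the differences, two-sided).
t = d̄/(s_d/√n) = 1.693/(3.879/√39) = 2.726
df = n − 1 = 38
Two-sided p-value ≈ 0.010
Since p ≈ 0.010 < α = 0.02, reject H0; the evidence is statistically significant.

2.726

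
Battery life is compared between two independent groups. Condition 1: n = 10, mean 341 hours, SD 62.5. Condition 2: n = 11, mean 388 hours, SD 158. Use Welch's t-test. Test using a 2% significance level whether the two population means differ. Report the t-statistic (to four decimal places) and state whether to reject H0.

t = -0.9113; fail to reject H0

Let group 1 = condition 1, group 2 = condition 2. H0: μ_1 = μ_2; H1: μ_1 ≠ μ_2 (Welch's two-sample t-test, two-sided).
t = (x̄_1 − x̄_2)/√(s_1²/n_1 + s_2²/n_2) = (341 − 388)/√(62.5²/10 + 158²/11) = -0.9113
Welch–Satterthwaite df ≈ 13.30
Two-sided p-value ≈ 0.3784
Since p ≈ 0.3784 > α = 0.02, fail to reject H0; the evidence is not statistically significant.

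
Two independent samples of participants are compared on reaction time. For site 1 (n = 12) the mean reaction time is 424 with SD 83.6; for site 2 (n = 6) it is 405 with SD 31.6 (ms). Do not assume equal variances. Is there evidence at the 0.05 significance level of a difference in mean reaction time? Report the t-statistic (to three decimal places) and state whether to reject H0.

t = 0.694; fail to reject H0

Let group 1 = site 1, group 2 = site 2. H0: μ_1 = μ_2; H1: μ_1 ≠ μ_2 (Welch's two-sample t-test, two-sided).
t = (x̄_1 − x̄_2)/√(s_1²/n_1 + s_2²/n_2) = (424 − 405)/√(83.6²/12 + 31.6²/6) = 0.694
Welch–Satterthwaite df ≈ 15.42
Two-sided p-value ≈ 0.4978
Since p ≈ 0.4978 > α = 0.05, fail to reject H0; the data do not provide sufficient evidence against H0.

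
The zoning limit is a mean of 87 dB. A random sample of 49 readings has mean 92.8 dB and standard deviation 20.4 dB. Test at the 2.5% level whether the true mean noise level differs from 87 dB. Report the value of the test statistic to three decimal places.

H0: μ = 87; H1: μ ≠ 87 (one-sample t-test, two-sided).
t = (x̄ − μ₀)/(s/√n) = (92.8 − 87)/(20.4/√49) = 1.990
df = n − 1 = 48
Two-sided p-value ≈ 0.052
Since p ≈ 0.052 > α = 0.025, fail to reject H0; the evidence is not statistically significant.

1.990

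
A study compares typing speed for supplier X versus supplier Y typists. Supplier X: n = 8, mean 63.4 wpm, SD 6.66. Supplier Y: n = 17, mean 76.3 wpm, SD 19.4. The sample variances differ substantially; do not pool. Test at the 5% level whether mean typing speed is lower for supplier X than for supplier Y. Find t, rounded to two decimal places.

-2.45

Let group 1 = supplier X, group 2 = supplier Y. H0: μ_1 = μ_2; H1: μ_1 < μ_2 (Welch's two-sample t-test, left-tailed).
t = (x̄_1 − x̄_2)/√(s_1²/n_1 + s_2²/n_2) = (63.4 − 76.3)/√(6.66²/8 + 19.4²/17) = -2.45
Welch–Satterthwaite df ≈ 21.88
p-value = P(T ≤ -2.45) ≈ 0.0113
Since p ≈ 0.0113 < α = 0.05, reject H0; the data support H1.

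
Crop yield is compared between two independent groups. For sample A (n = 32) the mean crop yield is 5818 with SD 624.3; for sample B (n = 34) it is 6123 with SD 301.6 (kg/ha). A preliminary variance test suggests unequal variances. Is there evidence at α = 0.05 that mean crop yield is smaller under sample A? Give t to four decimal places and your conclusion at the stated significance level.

t = -2.5024; reject H0

Let group 1 = sample A, group 2 = sample B. H0: μ_1 = μ_2; H1: μ_1 < μ_2 (Welch's two-sample t-test, left-tailed).
t = (x̄_1 − x̄_2)/√(s_1²/n_1 + s_2²/n_2) = (5818 − 6123)/√(624.3²/32 + 301.6²/34) = -2.5024
Welch–Satterthwaite df ≈ 44.12
p-value = P(T ≤ -2.5024) ≈ 0.0081
Since p ≈ 0.0081 < α = 0.05, reject H0; the evidence is statistically significant.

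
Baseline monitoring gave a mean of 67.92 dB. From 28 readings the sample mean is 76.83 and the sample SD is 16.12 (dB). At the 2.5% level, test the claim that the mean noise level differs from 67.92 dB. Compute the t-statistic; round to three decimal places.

2.925

H0: μ = 67.92; H1: μ ≠ 67.92 (one-sample t-test, two-sided).
t = (x̄ − μ₀)/(s/√n) = (76.83 − 67.92)/(16.12/√28) = 2.925
df = n − 1 = 27
Two-sided p-value ≈ 0.007
Since p ≈ 0.007 < α = 0.025, reject H0; the data support H1.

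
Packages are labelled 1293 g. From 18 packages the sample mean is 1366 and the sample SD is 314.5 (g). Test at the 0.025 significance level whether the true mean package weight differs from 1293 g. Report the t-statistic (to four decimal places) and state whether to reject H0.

t = 0.9848; fail to reject H0

H0: μ = 1293; H1: μ ≠ 1293 (one-sample t-test, two-sided).
t = (x̄ − μ₀)/(s/√n) = (1366 − 1293)/(314.5/√18) = 0.9848
df = n − 1 = 17
Two-sided p-value ≈ 0.3385
Since p ≈ 0.3385 > α = 0.025, fail to reject H0; the evidence is not statistically significant.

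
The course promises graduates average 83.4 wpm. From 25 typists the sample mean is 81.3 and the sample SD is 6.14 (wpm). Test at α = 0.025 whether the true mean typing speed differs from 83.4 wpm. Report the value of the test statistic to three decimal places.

H0: μ = 83.4; H1: μ ≠ 83.4 (one-sample t-test, two-sided).
t = (x̄ − μ₀)/(s/√n) = (81.3 − 83.4)/(6.14/√25) = -1.710
df = n − 1 = 24
Two-sided p-value ≈ 0.1001
Since p ≈ 0.1001 > α = 0.025, fail to reject H0; the data do not provide sufficient evidence against H0.

-1.710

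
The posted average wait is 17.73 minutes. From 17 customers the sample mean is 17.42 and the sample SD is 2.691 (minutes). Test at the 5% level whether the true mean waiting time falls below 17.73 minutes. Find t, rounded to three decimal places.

H0: μ = 17.73; H1: μ < 17.73 (one-sample t-test, left-tailed).
t = (x̄ − μ₀)/(s/√n) = (17.42 − 17.73)/(2.691/√17) = -0.475
df = n − 1 = 16
p-value = P(T ≤ -0.475) ≈ 0.321
Since p ≈ 0.321 > α = 0.05, fail to reject H0; the data do not provide sufficient evidence against H0.

-0.475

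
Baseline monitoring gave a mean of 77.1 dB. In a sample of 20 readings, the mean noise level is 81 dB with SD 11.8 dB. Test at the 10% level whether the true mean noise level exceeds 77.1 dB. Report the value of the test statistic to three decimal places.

1.478

H0: μ = 77.1; H1: μ > 77.1 (one-sample t-test, right-tailed).
t = (x̄ − μ₀)/(s/√n) = (81 − 77.1)/(11.8/√20) = 1.478
df = n − 1 = 19
p-value = P(T ≥ 1.478) ≈ 0.0779
Since p ≈ 0.0779 < α = 0.1, reject H0; the data support H1.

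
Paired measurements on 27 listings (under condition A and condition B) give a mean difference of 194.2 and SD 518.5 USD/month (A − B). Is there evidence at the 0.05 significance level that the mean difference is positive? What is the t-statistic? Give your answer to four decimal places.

H0: μ_d = 0; H1: μ_d > 0 (paired t-test on the differences, right-tailed).
t = d̄/(s_d/√n) = 194.2/(518.5/√27) = 1.9462
df = n − 1 = 26
p-value = P(T ≥ 1.9462) ≈ 0.0313
Since p ≈ 0.0313 < α = 0.05, reject H0; the evidence is statistically significant.

1.9462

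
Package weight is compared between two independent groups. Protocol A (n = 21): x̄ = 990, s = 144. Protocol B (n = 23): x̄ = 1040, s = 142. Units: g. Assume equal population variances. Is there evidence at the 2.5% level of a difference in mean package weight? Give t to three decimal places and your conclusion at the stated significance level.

t = -1.159; fail to reject H0

Let group 1 = protocol A, group 2 = protocol B. H0: μ_1 = μ_2; H1: μ_1 ≠ μ_2 (two-sample pooled-variance t-test, two-sided).
s_p² = [(21−1)·144² + (23−1)·142²]/(21+23−2) = 20436.4
t = (990 − 1040)/√[20436.4·(1/21 + 1/23)] = -1.159
df = n₁ + n₂ − 2 = 42
Two-sided p-value ≈ 0.2531
Since p ≈ 0.2531 > α = 0.025, fail to reject H0; the data do not provide sufficient evidence against H0.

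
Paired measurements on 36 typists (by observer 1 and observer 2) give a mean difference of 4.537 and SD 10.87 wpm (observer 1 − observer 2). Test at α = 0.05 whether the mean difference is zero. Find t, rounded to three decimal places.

H0: μ_d = 0; H1: μ_d ≠ 0 (paired t-test on the differences, two-sided).
t = d̄/(s_d/√n) = 4.537/(10.87/√36) = 2.504
df = n − 1 = 35
Two-sided p-value ≈ 0.017
Since p ≈ 0.017 < α = 0.05, reject H0; the data support H1.

2.504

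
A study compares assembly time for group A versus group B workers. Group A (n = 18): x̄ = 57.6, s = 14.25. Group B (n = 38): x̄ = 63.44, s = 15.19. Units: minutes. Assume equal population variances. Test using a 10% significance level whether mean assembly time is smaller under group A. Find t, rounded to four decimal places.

-1.3698

Let group 1 = group A, group 2 = group B. H0: μ_1 = μ_2; H1: μ_1 < μ_2 (two-sample pooled-variance t-test, left-tailed).
s_p² = [(18−1)·14.25² + (38−1)·15.19²]/(18+38−2) = 222.024
t = (57.6 − 63.44)/√[222.024·(1/18 + 1/38)] = -1.3698
df = n₁ + n₂ − 2 = 54
p-value = P(T ≤ -1.3698) ≈ 0.088
Since p ≈ 0.088 < α = 0.1, reject H0; the evidence is statistically significant.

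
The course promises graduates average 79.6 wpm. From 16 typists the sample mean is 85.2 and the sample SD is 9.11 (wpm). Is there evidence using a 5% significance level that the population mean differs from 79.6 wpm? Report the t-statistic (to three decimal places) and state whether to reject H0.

H0: μ = 79.6; H1: μ ≠ 79.6 (one-sample t-test, two-sided).
t = (x̄ − μ₀)/(s/√n) = (85.2 − 79.6)/(9.11/√16) = 2.459
df = n − 1 = 15
Two-sided p-value ≈ 0.027
Since p ≈ 0.027 < α = 0.05, reject H0; the data support H1.

t = 2.459; reject H0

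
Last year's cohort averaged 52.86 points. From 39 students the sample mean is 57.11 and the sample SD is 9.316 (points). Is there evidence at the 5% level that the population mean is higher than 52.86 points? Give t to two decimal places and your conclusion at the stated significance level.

t = 2.85; reject H0

H0: μ = 52.86; H1: μ > 52.86 (one-sample t-test, right-tailed).
t = (x̄ − μ₀)/(s/√n) = (57.11 − 52.86)/(9.316/√39) = 2.85
df = n − 1 = 38
p-value = P(T ≥ 2.85) ≈ 0.004
Since p ≈ 0.004 < α = 0.05, reject H0; the evidence is statistically significant.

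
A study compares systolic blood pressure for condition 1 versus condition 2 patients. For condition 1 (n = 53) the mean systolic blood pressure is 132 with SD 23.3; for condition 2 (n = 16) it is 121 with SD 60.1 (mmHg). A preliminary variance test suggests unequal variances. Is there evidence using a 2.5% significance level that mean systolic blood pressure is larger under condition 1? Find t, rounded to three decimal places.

Let group 1 = condition 1, group 2 = condition 2. H0: μ_1 = μ_2; H1: μ_1 > μ_2 (Welch's two-sample t-test, right-tailed).
t = (x̄_1 − x̄_2)/√(s_1²/n_1 + s_2²/n_2) = (132 − 121)/√(23.3²/53 + 60.1²/16) = 0.716
Welch–Satterthwaite df ≈ 16.38
p-value = P(T ≥ 0.716) ≈ 0.242
Since p ≈ 0.242 > α = 0.025, fail to reject H0; the evidence is not statistically significant.

0.716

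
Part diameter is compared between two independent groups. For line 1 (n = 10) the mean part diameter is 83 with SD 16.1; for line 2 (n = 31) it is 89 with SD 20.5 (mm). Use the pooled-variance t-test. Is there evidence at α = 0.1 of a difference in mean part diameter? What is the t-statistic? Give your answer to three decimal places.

Let group 1 = line 1, group 2 = line 2. H0: μ_1 = μ_2; H1: μ_1 ≠ μ_2 (two-sample pooled-variance t-test, two-sided).
s_p² = [(10−1)·16.1² + (31−1)·20.5²]/(10+31−2) = 383.087
t = (83 − 89)/√[383.087·(1/10 + 1/31)] = -0.843
df = n₁ + n₂ − 2 = 39
Two-sided p-value ≈ 0.4044
Since p ≈ 0.4044 > α = 0.1, fail to reject H0; the data do not provide sufficient evidence against H0.

-0.843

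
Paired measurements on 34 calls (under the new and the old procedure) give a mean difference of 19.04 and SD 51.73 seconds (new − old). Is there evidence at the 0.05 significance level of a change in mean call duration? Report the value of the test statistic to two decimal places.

2.15

H0: μ_d = 0; H1: μ_d ≠ 0 (paired t-test on the differences, two-sided).
t = d̄/(s_d/√n) = 19.04/(51.73/√34) = 2.15
df = n − 1 = 33
Two-sided p-value ≈ 0.039
Since p ≈ 0.039 < α = 0.05, reject H0; the data support H1.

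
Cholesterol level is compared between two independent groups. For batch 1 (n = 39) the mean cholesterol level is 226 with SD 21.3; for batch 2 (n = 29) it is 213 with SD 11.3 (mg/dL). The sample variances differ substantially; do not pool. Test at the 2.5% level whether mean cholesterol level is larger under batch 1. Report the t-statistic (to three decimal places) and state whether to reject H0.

Let group 1 = batch 1, group 2 = batch 2. H0: μ_1 = μ_2; H1: μ_1 > μ_2 (Welch's two-sample t-test, right-tailed).
t = (x̄_1 − x̄_2)/√(s_1²/n_1 + s_2²/n_2) = (226 − 213)/√(21.3²/39 + 11.3²/29) = 3.246
Welch–Satterthwaite df ≈ 60.46
p-value = P(T ≥ 3.246) ≈ 0.001
Since p ≈ 0.001 < α = 0.025, reject H0; the data support H1.

t = 3.246; reject H0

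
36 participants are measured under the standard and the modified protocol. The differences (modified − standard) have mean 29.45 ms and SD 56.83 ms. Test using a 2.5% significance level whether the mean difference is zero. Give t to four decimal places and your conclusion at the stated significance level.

H0: μ_d = 0; H1: μ_d ≠ 0 (paired t-test on the differences, two-sided).
t = d̄/(s_d/√n) = 29.45/(56.83/√36) = 3.1093
df = n − 1 = 35
Two-sided p-value ≈ 0.0037
Since p ≈ 0.0037 < α = 0.025, reject H0; the evidence is statistically significant.

t = 3.1093; reject H0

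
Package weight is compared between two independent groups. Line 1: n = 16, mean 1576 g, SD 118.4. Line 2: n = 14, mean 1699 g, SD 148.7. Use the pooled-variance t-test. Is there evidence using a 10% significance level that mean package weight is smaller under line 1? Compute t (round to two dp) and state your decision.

Let group 1 = line 1, group 2 = line 2. H0: μ_1 = μ_2; H1: μ_1 < μ_2 (two-sample pooled-variance t-test, left-tailed).
s_p² = [(16−1)·118.4² + (14−1)·148.7²]/(16+14−2) = 17776.1
t = (1576 − 1699)/√[17776.1·(1/16 + 1/14)] = -2.52
df = n₁ + n₂ − 2 = 28
p-value = P(T ≤ -2.52) ≈ 0.009
Since p ≈ 0.009 < α = 0.1, reject H0; the evidence is statistically significant.

t = -2.52; reject H0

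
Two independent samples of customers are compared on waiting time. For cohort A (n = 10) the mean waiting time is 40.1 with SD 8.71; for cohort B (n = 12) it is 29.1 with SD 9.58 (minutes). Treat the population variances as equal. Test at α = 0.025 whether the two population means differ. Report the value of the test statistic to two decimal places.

2.79

Let group 1 = cohort A, group 2 = cohort B. H0: μ_1 = μ_2; H1: μ_1 ≠ μ_2 (two-sample pooled-variance t-test, two-sided).
s_p² = [(10−1)·8.71² + (12−1)·9.58²]/(10+12−2) = 84.6159
t = (40.1 − 29.1)/√[84.6159·(1/10 + 1/12)] = 2.79
df = n₁ + n₂ − 2 = 20
Two-sided p-value ≈ 0.0112
Since p ≈ 0.0112 < α = 0.025, reject H0; the data support H1.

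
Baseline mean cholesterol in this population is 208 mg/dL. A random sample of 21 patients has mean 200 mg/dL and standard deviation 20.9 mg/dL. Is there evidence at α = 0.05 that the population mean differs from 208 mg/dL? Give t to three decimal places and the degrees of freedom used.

H0: μ = 208; H1: μ ≠ 208 (one-sample t-test, two-sided).
t = (x̄ − μ₀)/(s/√n) = (200 − 208)/(20.9/√21) = -1.754
df = n − 1 = 20
Two-sided p-value ≈ 0.0947
Since p ≈ 0.0947 > α = 0.05, fail to reject H0; the data do not provide sufficient evidence against H0.

t = -1.754, df = 20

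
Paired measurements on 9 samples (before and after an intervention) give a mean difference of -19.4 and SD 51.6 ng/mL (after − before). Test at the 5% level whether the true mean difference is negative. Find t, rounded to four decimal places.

H0: μ_d = 0; H1: μ_d < 0 (paired t-test on the differences, left-tailed).
t = d̄/(s_d/√n) = -19.4/(51.6/√9) = -1.1279
df = n − 1 = 8
p-value = P(T ≤ -1.1279) ≈ 0.1460
Since p ≈ 0.1460 > α = 0.05, fail to reject H0; the data do not provide sufficient evidence against H0.

-1.1279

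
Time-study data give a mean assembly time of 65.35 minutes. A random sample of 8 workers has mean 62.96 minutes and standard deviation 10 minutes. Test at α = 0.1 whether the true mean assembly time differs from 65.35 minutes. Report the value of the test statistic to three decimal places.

-0.676

H0: μ = 65.35; H1: μ ≠ 65.35 (one-sample t-test, two-sided).
t = (x̄ − μ₀)/(s/√n) = (62.96 − 65.35)/(10/√8) = -0.676
df = n − 1 = 7
Two-sided p-value ≈ 0.5207
Since p ≈ 0.5207 > α = 0.1, fail to reject H0; the data do not provide sufficient evidence against H0.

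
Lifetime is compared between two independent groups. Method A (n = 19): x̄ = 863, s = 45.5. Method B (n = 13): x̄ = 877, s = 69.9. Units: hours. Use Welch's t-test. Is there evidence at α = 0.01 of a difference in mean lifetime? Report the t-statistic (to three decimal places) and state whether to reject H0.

Let group 1 = method A, group 2 = method B. H0: μ_1 = μ_2; H1: μ_1 ≠ μ_2 (Welch's two-sample t-test, two-sided).
t = (x̄_1 − x̄_2)/√(s_1²/n_1 + s_2²/n_2) = (863 − 877)/√(45.5²/19 + 69.9²/13) = -0.636
Welch–Satterthwaite df ≈ 18.91
Two-sided p-value ≈ 0.533
Since p ≈ 0.533 > α = 0.01, fail to reject H0; the data do not provide sufficient evidence against H0.

t = -0.636; fail to reject H0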